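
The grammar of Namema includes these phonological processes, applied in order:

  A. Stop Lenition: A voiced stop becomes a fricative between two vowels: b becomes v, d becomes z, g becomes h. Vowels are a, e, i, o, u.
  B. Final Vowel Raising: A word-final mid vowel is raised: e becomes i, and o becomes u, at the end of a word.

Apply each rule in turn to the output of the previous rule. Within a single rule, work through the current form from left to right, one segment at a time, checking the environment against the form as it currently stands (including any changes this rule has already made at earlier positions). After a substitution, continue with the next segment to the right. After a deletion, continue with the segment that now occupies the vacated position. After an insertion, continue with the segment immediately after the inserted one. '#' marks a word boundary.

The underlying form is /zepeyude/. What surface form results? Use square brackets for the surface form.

A Stop Lenition: [zepeyude] → [zepeyuze]
B Final Vowel Raising: [zepeyuze] → [zepeyuzi]

[zepeyuzi]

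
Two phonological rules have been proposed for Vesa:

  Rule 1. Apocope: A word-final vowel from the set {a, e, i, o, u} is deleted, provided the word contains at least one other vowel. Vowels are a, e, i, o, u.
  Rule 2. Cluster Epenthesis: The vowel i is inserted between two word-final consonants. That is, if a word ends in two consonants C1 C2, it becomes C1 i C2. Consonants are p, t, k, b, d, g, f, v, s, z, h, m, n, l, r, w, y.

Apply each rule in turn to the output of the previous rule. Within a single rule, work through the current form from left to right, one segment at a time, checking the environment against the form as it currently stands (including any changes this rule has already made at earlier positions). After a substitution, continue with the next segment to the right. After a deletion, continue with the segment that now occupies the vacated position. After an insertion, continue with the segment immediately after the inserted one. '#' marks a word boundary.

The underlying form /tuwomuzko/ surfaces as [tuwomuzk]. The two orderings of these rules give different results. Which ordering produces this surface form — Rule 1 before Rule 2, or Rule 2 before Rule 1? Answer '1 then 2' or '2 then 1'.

2 then 1

Order 1 then 2:
  1 Apocope: [tuwomuzko] → [tuwomuzk]
  2 Cluster Epenthesis: [tuwomuzk] → [tuwomuzik]
  result: [tuwomuzik]
Order 2 then 1:
  2 Cluster Epenthesis: no change — [tuwomuzko]
  1 Apocope: [tuwomuzko] → [tuwomuzk]
  result: [tuwomuzk]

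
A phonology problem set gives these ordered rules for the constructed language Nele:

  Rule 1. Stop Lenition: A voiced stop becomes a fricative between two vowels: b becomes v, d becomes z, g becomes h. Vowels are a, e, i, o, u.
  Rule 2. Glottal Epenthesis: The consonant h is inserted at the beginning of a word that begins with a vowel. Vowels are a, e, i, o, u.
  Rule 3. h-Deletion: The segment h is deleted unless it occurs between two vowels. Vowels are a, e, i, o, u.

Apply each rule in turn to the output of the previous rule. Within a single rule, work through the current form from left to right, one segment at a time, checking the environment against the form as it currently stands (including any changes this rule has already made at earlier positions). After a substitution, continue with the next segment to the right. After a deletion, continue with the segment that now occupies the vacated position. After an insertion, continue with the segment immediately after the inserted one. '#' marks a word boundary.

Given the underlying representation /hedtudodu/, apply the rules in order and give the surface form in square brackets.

Rule 1 Stop Lenition: [hedtudodu] → [hedtuzozu]
Rule 2 Glottal Epenthesis: no change — [hedtuzozu]
Rule 3 h-Deletion: [hedtuzozu] → [edtuzozu]

[edtuzozu]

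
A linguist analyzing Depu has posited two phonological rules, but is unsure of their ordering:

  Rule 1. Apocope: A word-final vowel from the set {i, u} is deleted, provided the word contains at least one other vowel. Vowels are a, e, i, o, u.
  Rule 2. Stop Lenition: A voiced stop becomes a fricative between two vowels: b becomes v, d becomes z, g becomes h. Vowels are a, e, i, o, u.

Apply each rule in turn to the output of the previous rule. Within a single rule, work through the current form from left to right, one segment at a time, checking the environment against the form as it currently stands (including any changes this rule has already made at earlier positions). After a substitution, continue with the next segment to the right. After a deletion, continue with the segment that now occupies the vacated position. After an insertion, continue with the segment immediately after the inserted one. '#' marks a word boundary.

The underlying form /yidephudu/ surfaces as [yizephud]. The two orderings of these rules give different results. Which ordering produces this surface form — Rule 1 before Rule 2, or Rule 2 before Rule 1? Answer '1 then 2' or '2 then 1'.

1 then 2

Order 1 then 2:
  1 Apocope: [yidephudu] → [yidephud]
  2 Stop Lenition: [yidephud] → [yizephud]
  result: [yizephud]
Order 2 then 1:
  2 Stop Lenition: [yidephudu] → [yizephuzu]
  1 Apocope: [yizephuzu] → [yizephuz]
  result: [yizephuz]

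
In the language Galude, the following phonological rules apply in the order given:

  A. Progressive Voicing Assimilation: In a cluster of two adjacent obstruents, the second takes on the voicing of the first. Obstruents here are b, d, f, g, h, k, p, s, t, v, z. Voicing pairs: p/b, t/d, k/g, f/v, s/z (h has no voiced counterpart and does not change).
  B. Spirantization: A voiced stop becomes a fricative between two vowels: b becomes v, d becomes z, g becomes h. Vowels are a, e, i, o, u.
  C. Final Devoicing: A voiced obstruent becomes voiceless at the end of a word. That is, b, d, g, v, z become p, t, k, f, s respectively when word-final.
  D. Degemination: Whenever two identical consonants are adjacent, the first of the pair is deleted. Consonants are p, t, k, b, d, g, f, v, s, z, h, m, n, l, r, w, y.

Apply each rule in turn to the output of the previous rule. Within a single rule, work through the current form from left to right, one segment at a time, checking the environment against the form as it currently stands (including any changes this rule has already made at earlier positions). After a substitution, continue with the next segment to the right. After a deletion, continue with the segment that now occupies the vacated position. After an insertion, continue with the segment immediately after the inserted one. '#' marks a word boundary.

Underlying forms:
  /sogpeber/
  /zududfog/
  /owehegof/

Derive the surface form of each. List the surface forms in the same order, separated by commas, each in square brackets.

/sogpeber/:
  A Progressive Voicing Assimilation: [sogpeber] → [sogbeber]
  B Spirantization: [sogbeber] → [sogbever]
  C Final Devoicing: no change — [sogbever]
  D Degemination: no change — [sogbever]
/zududfog/:
  A Progressive Voicing Assimilation: [zududfog] → [zududvog]
  B Spirantization: [zududvog] → [zuzudvog]
  C Final Devoicing: [zuzudvog] → [zuzudvok]
  D Degemination: no change — [zuzudvok]
/owehegof/:
  A Progressive Voicing Assimilation: no change — [owehegof]
  B Spirantization: [owehegof] → [owehehof]
  C Final Devoicing: no change — [owehehof]
  D Degemination: no change — [owehehof]

[sogbever], [zuzudvok], [owehehof]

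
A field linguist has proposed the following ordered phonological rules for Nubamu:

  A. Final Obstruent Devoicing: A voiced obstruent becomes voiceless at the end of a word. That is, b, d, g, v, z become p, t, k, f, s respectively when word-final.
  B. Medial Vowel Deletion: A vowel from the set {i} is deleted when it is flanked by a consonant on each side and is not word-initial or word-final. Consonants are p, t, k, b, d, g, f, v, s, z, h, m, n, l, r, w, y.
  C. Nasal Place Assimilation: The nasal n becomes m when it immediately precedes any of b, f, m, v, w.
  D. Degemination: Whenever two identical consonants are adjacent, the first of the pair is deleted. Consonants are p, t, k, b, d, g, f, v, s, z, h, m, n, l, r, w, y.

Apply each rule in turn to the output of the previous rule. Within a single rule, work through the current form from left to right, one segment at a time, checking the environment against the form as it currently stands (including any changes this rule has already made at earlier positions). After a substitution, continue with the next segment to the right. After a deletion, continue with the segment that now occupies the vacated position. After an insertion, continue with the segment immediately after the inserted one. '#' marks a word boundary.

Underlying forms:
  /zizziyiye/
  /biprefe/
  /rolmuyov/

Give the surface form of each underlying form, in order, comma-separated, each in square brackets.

/zizziyiye/:
  A Final Obstruent Devoicing: no change — [zizziyiye]
  B Medial Vowel Deletion: [zizziyiye] → [zzzyye]
  C Nasal Place Assimilation: no change — [zzzyye]
  D Degemination: [zzzyye] → [zye]
/biprefe/:
  A Final Obstruent Devoicing: no change — [biprefe]
  B Medial Vowel Deletion: [biprefe] → [bprefe]
  C Nasal Place Assimilation: no change — [bprefe]
  D Degemination: no change — [bprefe]
/rolmuyov/:
  A Final Obstruent Devoicing: [rolmuyov] → [rolmuyof]
  B Medial Vowel Deletion: no change — [rolmuyof]
  C Nasal Place Assimilation: no change — [rolmuyof]
  D Degemination: no change — [rolmuyof]

[zye], [bprefe], [rolmuyof]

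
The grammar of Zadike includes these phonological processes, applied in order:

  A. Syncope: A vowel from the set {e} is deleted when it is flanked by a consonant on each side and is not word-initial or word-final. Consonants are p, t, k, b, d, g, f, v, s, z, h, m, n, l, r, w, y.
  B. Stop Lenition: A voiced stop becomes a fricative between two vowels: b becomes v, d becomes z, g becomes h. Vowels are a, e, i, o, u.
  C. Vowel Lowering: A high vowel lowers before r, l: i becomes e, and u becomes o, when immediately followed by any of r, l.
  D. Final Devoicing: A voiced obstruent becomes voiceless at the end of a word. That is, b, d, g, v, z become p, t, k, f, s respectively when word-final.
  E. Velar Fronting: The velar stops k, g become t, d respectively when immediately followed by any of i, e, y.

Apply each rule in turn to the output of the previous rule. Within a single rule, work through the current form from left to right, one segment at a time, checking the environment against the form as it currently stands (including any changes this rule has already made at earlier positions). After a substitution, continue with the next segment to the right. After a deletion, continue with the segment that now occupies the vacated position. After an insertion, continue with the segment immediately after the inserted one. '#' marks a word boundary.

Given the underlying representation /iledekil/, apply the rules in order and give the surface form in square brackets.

[eldtel]

A Syncope: [iledekil] → [ildkil]
B Stop Lenition: no change — [ildkil]
C Vowel Lowering: [ildkil] → [eldkel]
D Final Devoicing: no change — [eldkel]
E Velar Fronting: [eldkel] → [eldtel]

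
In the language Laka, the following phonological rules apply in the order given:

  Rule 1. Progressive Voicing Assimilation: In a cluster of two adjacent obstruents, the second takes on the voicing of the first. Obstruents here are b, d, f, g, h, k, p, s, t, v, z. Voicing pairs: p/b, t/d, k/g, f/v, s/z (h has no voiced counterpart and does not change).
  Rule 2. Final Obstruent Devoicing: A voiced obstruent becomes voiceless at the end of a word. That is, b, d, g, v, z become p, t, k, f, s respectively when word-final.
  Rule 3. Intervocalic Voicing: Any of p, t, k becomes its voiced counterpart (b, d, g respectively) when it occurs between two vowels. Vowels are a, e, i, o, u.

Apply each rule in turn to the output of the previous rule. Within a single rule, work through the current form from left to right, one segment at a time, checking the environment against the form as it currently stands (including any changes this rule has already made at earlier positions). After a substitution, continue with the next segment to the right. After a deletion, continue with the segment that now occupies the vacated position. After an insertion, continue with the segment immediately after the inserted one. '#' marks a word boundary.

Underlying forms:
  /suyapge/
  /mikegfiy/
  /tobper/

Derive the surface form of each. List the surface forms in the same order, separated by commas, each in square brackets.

/suyapge/:
  Rule 1 Progressive Voicing Assimilation: [suyapge] → [suyapke]
  Rule 2 Final Obstruent Devoicing: no change — [suyapke]
  Rule 3 Intervocalic Voicing: no change — [suyapke]
/mikegfiy/:
  Rule 1 Progressive Voicing Assimilation: [mikegfiy] → [mikegviy]
  Rule 2 Final Obstruent Devoicing: no change — [mikegviy]
  Rule 3 Intervocalic Voicing: [mikegviy] → [migegviy]
/tobper/:
  Rule 1 Progressive Voicing Assimilation: [tobper] → [tobber]
  Rule 2 Final Obstruent Devoicing: no change — [tobber]
  Rule 3 Intervocalic Voicing: no change — [tobber]

[suyapke], [migegviy], [tobber]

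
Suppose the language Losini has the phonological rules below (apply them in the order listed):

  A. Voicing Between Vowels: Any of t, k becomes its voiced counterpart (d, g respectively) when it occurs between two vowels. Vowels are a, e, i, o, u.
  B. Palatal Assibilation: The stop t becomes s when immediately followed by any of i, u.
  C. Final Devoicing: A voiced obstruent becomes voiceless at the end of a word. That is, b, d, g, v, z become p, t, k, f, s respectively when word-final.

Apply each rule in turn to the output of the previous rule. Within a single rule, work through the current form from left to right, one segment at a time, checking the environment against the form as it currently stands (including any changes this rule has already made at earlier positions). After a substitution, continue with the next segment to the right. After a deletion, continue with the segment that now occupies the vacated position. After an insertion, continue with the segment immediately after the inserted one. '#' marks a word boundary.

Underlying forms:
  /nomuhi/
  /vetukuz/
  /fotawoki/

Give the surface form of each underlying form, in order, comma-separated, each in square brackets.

[nomuhi], [vedugus], [fodawogi]

/nomuhi/:
  A Voicing Between Vowels: no change — [nomuhi]
  B Palatal Assibilation: no change — [nomuhi]
  C Final Devoicing: no change — [nomuhi]
/vetukuz/:
  A Voicing Between Vowels: [vetukuz] → [veduguz]
  B Palatal Assibilation: no change — [veduguz]
  C Final Devoicing: [veduguz] → [vedugus]
/fotawoki/:
  A Voicing Between Vowels: [fotawoki] → [fodawogi]
  B Palatal Assibilation: no change — [fodawogi]
  C Final Devoicing: no change — [fodawogi]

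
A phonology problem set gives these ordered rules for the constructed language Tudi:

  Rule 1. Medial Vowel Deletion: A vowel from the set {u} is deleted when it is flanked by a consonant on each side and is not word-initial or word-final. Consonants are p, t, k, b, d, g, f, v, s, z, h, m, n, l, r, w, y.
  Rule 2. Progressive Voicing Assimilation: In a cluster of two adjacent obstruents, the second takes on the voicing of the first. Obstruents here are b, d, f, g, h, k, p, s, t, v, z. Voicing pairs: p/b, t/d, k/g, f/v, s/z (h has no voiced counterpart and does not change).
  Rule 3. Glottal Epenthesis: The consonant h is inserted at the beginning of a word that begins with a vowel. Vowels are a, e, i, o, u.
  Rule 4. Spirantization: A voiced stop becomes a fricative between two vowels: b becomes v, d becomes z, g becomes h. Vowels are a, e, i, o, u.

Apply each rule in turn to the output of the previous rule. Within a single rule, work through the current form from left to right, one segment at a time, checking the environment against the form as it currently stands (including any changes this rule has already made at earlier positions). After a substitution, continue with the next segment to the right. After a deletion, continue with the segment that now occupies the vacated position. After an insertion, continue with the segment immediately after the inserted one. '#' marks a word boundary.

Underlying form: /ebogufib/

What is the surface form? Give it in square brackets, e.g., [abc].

[hevogvib]

Rule 1 Medial Vowel Deletion: [ebogufib] → [ebogfib]
Rule 2 Progressive Voicing Assimilation: [ebogfib] → [ebogvib]
Rule 3 Glottal Epenthesis: [ebogvib] → [hebogvib]
Rule 4 Spirantization: [hebogvib] → [hevogvib]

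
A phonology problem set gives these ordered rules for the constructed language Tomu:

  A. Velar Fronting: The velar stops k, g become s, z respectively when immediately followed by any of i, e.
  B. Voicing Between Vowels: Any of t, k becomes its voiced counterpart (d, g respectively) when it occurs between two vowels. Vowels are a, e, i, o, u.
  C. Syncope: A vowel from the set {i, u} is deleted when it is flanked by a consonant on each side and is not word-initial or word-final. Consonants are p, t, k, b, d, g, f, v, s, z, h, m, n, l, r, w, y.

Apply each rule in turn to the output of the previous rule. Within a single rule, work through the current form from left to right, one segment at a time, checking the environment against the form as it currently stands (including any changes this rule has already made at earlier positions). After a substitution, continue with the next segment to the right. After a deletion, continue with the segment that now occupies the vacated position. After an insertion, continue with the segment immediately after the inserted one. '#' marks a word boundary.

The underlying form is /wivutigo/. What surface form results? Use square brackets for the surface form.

[wvdgo]

A Velar Fronting: no change — [wivutigo]
B Voicing Between Vowels: [wivutigo] → [wivudigo]
C Syncope: [wivudigo] → [wvdgo]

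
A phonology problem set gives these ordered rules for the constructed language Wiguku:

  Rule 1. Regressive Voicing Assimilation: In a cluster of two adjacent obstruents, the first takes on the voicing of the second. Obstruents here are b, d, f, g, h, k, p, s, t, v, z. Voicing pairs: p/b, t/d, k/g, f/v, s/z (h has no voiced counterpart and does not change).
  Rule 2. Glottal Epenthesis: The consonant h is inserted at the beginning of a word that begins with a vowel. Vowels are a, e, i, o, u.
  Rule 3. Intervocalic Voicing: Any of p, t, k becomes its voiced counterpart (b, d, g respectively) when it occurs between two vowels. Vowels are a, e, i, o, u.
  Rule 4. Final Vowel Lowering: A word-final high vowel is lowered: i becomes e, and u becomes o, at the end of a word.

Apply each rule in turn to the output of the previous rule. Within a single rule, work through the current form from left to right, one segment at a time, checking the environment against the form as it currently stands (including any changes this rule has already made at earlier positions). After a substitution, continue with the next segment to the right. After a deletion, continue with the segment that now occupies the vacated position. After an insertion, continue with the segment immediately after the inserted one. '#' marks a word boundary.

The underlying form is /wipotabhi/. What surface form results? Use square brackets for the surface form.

Rule 1 Regressive Voicing Assimilation: [wipotabhi] → [wipotaphi]
Rule 2 Glottal Epenthesis: no change — [wipotaphi]
Rule 3 Intervocalic Voicing: [wipotaphi] → [wibodaphi]
Rule 4 Final Vowel Lowering: [wibodaphi] → [wibodaphe]

[wibodaphe]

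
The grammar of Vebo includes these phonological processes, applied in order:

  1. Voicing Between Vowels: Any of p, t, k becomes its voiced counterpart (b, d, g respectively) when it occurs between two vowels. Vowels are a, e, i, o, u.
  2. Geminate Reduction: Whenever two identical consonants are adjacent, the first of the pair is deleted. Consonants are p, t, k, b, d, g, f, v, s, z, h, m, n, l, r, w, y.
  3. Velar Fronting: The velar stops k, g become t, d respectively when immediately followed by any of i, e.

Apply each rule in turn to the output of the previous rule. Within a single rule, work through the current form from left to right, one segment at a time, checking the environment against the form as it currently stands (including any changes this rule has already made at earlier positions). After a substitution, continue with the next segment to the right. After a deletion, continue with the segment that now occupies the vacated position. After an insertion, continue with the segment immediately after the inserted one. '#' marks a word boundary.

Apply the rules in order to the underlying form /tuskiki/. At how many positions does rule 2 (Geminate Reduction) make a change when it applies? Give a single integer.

1 Voicing Between Vowels: [tuskiki] → [tuskigi]
2 Geminate Reduction: no change — [tuskigi]
3 Velar Fronting: [tuskigi] → [tustidi]
Rule 2 changed 0 position(s).

0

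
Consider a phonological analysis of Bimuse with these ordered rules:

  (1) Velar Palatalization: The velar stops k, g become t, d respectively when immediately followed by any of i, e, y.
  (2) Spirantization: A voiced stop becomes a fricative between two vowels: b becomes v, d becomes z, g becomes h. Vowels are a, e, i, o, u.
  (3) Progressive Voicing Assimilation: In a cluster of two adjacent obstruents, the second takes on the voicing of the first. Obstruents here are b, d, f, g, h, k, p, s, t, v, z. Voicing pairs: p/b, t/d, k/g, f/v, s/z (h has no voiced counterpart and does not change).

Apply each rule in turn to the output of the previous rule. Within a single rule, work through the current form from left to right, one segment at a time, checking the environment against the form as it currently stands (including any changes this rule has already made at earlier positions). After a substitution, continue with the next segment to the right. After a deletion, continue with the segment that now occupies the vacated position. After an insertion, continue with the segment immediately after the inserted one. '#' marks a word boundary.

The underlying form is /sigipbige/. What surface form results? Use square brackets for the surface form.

[sizippize]

(1) Velar Palatalization: [sigipbige] → [sidipbide]
(2) Spirantization: [sidipbide] → [sizipbize]
(3) Progressive Voicing Assimilation: [sizipbize] → [sizippize]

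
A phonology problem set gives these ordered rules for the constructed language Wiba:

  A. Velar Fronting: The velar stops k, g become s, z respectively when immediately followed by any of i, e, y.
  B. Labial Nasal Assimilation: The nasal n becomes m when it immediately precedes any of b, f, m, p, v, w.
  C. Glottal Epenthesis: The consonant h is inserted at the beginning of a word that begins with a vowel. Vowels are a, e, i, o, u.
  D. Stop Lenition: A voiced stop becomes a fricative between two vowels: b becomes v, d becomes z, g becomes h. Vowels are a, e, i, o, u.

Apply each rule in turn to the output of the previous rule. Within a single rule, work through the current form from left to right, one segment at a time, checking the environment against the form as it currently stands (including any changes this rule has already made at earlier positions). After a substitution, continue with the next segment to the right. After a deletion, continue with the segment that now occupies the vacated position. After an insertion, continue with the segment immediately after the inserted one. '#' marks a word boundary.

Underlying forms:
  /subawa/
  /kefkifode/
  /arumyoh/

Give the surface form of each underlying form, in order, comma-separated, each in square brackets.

/subawa/:
  A Velar Fronting: no change — [subawa]
  B Labial Nasal Assimilation: no change — [subawa]
  C Glottal Epenthesis: no change — [subawa]
  D Stop Lenition: [subawa] → [suvawa]
/kefkifode/:
  A Velar Fronting: [kefkifode] → [sefsifode]
  B Labial Nasal Assimilation: no change — [sefsifode]
  C Glottal Epenthesis: no change — [sefsifode]
  D Stop Lenition: [sefsifode] → [sefsifoze]
/arumyoh/:
  A Velar Fronting: no change — [arumyoh]
  B Labial Nasal Assimilation: no change — [arumyoh]
  C Glottal Epenthesis: [arumyoh] → [harumyoh]
  D Stop Lenition: no change — [harumyoh]

[suvawa], [sefsifoze], [harumyoh]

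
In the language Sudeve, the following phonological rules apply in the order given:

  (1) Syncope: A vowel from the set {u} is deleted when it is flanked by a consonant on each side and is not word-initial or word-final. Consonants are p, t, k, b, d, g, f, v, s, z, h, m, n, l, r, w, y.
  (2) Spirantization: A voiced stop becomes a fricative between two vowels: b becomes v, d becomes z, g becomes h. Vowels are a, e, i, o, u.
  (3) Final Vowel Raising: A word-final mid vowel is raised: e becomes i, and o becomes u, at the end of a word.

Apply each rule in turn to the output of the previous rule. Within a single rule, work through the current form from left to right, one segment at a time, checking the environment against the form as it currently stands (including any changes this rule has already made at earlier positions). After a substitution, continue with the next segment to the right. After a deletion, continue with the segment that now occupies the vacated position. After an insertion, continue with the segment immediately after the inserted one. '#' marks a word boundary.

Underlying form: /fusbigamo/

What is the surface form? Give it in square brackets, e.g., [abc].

[fsbihamu]

(1) Syncope: [fusbigamo] → [fsbigamo]
(2) Spirantization: [fsbigamo] → [fsbihamo]
(3) Final Vowel Raising: [fsbihamo] → [fsbihamu]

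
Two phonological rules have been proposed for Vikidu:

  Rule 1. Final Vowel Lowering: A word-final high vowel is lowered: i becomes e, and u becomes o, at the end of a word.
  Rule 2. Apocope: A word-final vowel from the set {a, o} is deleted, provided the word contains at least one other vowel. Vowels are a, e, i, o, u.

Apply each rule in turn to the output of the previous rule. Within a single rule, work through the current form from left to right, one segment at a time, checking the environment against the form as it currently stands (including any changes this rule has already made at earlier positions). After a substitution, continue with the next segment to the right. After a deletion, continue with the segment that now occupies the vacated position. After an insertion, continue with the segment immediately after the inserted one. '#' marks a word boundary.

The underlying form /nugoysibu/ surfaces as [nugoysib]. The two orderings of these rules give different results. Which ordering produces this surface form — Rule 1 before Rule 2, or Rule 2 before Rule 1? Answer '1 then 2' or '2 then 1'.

1 then 2

Order 1 then 2:
  1 Final Vowel Lowering: [nugoysibu] → [nugoysibo]
  2 Apocope: [nugoysibo] → [nugoysib]
  result: [nugoysib]
Order 2 then 1:
  2 Apocope: no change — [nugoysibu]
  1 Final Vowel Lowering: [nugoysibu] → [nugoysibo]
  result: [nugoysibo]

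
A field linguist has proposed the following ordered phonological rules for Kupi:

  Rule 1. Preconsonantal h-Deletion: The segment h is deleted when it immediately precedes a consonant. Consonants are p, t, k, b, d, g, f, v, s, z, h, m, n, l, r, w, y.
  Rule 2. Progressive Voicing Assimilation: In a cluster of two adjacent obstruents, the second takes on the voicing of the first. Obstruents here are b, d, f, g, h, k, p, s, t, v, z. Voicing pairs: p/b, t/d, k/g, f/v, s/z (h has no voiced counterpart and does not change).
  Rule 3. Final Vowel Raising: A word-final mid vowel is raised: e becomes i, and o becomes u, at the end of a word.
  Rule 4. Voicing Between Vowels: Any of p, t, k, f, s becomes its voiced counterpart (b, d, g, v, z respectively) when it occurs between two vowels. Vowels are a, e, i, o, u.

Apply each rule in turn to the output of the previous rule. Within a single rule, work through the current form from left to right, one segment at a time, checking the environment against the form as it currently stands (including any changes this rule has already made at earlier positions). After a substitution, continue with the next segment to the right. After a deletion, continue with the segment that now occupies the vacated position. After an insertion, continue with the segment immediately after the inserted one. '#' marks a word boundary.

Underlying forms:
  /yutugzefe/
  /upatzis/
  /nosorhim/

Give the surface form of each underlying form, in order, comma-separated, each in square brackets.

[yudugzevi], [ubatsis], [nozorhim]

/yutugzefe/:
  Rule 1 Preconsonantal h-Deletion: no change — [yutugzefe]
  Rule 2 Progressive Voicing Assimilation: no change — [yutugzefe]
  Rule 3 Final Vowel Raising: [yutugzefe] → [yutugzefi]
  Rule 4 Voicing Between Vowels: [yutugzefi] → [yudugzevi]
/upatzis/:
  Rule 1 Preconsonantal h-Deletion: no change — [upatzis]
  Rule 2 Progressive Voicing Assimilation: [upatzis] → [upatsis]
  Rule 3 Final Vowel Raising: no change — [upatsis]
  Rule 4 Voicing Between Vowels: [upatsis] → [ubatsis]
/nosorhim/:
  Rule 1 Preconsonantal h-Deletion: no change — [nosorhim]
  Rule 2 Progressive Voicing Assimilation: no change — [nosorhim]
  Rule 3 Final Vowel Raising: no change — [nosorhim]
  Rule 4 Voicing Between Vowels: [nosorhim] → [nozorhim]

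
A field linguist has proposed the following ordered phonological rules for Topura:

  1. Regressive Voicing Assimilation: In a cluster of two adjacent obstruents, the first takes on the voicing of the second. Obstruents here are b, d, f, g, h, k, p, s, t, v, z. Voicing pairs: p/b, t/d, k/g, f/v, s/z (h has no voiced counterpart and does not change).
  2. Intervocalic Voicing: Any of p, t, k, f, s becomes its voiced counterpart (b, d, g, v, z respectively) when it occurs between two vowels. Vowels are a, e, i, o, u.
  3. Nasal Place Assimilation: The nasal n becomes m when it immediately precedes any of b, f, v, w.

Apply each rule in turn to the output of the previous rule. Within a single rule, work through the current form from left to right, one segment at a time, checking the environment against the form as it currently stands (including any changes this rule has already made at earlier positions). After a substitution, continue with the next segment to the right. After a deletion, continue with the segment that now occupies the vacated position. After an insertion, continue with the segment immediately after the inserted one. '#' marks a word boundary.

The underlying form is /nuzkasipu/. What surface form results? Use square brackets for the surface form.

1 Regressive Voicing Assimilation: [nuzkasipu] → [nuskasipu]
2 Intervocalic Voicing: [nuskasipu] → [nuskazibu]
3 Nasal Place Assimilation: no change — [nuskazibu]

[nuskazibu]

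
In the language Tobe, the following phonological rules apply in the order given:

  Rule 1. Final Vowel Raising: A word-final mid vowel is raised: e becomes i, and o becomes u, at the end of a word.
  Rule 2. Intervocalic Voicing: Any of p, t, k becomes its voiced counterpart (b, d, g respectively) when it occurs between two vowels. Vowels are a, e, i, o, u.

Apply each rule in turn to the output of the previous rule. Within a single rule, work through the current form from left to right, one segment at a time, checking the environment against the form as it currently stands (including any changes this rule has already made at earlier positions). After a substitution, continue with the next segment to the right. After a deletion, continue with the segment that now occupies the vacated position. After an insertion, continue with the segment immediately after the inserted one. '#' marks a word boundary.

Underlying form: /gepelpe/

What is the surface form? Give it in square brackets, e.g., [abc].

[gebelpi]

Rule 1 Final Vowel Raising: [gepelpe] → [gepelpi]
Rule 2 Intervocalic Voicing: [gepelpi] → [gebelpi]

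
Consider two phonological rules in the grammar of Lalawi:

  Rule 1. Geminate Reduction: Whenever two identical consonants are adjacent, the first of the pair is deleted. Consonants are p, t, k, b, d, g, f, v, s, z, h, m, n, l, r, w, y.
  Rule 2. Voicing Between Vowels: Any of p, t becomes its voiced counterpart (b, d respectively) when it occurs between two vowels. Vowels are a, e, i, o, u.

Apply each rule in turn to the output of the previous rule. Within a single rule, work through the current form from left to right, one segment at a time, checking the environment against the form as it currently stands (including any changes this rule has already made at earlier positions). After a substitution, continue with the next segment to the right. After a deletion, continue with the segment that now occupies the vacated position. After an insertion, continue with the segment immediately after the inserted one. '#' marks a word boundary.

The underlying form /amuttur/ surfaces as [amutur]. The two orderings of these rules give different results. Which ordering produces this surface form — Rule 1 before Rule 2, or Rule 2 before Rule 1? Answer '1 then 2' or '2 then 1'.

2 then 1

Order 1 then 2:
  1 Geminate Reduction: [amuttur] → [amutur]
  2 Voicing Between Vowels: [amutur] → [amudur]
  result: [amudur]
Order 2 then 1:
  2 Voicing Between Vowels: no change — [amuttur]
  1 Geminate Reduction: [amuttur] → [amutur]
  result: [amutur]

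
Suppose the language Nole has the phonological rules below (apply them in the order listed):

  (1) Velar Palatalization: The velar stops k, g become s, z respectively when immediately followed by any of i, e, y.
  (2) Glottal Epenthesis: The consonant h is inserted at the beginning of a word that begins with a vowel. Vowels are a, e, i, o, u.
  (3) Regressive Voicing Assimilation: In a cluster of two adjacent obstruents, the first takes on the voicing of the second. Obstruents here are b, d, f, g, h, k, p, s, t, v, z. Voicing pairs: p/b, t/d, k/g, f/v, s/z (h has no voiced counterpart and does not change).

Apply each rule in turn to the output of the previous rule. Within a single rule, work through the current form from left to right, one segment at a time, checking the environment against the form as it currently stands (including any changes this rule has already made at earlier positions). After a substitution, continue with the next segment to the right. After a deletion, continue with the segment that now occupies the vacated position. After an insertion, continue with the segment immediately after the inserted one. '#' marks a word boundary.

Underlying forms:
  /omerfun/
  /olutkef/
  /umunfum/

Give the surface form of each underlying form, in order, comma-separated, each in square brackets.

[homerfun], [holutsef], [humunfum]

/omerfun/:
  (1) Velar Palatalization: no change — [omerfun]
  (2) Glottal Epenthesis: [omerfun] → [homerfun]
  (3) Regressive Voicing Assimilation: no change — [homerfun]
/olutkef/:
  (1) Velar Palatalization: [olutkef] → [olutsef]
  (2) Glottal Epenthesis: [olutsef] → [holutsef]
  (3) Regressive Voicing Assimilation: no change — [holutsef]
/umunfum/:
  (1) Velar Palatalization: no change — [umunfum]
  (2) Glottal Epenthesis: [umunfum] → [humunfum]
  (3) Regressive Voicing Assimilation: no change — [humunfum]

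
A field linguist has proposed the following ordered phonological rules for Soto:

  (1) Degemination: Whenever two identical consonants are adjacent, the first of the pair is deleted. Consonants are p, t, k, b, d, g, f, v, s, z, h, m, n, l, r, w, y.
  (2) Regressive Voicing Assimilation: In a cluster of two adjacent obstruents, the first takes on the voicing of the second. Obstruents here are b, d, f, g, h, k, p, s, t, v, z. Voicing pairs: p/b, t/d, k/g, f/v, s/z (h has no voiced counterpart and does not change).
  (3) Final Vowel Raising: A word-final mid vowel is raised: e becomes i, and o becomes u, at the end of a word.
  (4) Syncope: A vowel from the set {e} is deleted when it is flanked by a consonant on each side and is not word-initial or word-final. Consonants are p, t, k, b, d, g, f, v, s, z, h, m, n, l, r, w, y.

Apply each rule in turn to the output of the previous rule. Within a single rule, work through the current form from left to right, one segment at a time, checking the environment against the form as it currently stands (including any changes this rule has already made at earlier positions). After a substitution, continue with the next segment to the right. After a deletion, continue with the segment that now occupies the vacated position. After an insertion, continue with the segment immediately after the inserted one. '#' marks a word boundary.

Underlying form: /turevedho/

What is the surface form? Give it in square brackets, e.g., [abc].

(1) Degemination: no change — [turevedho]
(2) Regressive Voicing Assimilation: [turevedho] → [turevetho]
(3) Final Vowel Raising: [turevetho] → [turevethu]
(4) Syncope: [turevethu] → [turvthu]

[turvthu]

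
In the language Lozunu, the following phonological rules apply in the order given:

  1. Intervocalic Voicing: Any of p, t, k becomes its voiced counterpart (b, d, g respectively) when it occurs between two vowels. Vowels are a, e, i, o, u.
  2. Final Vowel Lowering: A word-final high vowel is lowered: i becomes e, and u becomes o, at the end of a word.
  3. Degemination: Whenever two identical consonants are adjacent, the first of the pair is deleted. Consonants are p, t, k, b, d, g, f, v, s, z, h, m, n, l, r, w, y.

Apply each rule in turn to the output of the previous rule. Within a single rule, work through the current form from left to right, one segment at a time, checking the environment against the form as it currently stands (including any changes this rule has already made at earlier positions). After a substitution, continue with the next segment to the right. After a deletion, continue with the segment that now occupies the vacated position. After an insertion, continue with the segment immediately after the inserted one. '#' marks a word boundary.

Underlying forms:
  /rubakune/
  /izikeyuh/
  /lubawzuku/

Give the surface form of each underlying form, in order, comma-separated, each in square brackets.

[rubagune], [izigeyuh], [lubawzugo]

/rubakune/:
  1 Intervocalic Voicing: [rubakune] → [rubagune]
  2 Final Vowel Lowering: no change — [rubagune]
  3 Degemination: no change — [rubagune]
/izikeyuh/:
  1 Intervocalic Voicing: [izikeyuh] → [izigeyuh]
  2 Final Vowel Lowering: no change — [izigeyuh]
  3 Degemination: no change — [izigeyuh]
/lubawzuku/:
  1 Intervocalic Voicing: [lubawzuku] → [lubawzugu]
  2 Final Vowel Lowering: [lubawzugu] → [lubawzugo]
  3 Degemination: no change — [lubawzugo]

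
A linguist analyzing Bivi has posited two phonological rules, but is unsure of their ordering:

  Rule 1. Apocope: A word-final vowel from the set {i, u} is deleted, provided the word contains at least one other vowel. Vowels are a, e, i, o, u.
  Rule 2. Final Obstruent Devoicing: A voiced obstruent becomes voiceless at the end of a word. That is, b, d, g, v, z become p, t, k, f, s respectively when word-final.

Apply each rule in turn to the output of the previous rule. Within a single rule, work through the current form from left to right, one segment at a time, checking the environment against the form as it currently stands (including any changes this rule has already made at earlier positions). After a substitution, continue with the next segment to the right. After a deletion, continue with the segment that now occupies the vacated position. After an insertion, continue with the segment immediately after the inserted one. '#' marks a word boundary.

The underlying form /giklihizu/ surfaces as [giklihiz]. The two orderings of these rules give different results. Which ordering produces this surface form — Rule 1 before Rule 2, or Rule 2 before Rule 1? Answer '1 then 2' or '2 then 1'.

Order 1 then 2:
  1 Apocope: [giklihizu] → [giklihiz]
  2 Final Obstruent Devoicing: [giklihiz] → [giklihis]
  result: [giklihis]
Order 2 then 1:
  2 Final Obstruent Devoicing: no change — [giklihizu]
  1 Apocope: [giklihizu] → [giklihiz]
  result: [giklihiz]

2 then 1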